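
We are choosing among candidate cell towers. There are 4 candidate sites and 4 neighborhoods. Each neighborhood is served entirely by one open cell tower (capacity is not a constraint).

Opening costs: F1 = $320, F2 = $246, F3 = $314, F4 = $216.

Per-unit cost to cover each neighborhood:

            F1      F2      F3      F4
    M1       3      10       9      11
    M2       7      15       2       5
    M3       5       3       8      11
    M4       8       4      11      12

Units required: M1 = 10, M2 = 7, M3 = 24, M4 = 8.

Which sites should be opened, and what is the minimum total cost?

Open F2 only; minimum total cost 555.

For any fixed open set, each neighborhood goes to its cheapest open site; total = fixed + service.
{F2}: M1→F2 10·10=100, M2→F2 15·7=105, M3→F2 3·24=72, M4→F2 4·8=32. Service 309; fixed 246; total 555.
{F1}: service 263 + fixed 320 = 583
{F3}: M1→F3 9·10=90, M2→F3 2·7=14, M3→F3 8·24=192, M4→F3 11·8=88. Service 384; fixed 314; total 698.
{F1, F2, F3, F4}: service 148 + fixed 1096 = 1244
No other subset beats 555.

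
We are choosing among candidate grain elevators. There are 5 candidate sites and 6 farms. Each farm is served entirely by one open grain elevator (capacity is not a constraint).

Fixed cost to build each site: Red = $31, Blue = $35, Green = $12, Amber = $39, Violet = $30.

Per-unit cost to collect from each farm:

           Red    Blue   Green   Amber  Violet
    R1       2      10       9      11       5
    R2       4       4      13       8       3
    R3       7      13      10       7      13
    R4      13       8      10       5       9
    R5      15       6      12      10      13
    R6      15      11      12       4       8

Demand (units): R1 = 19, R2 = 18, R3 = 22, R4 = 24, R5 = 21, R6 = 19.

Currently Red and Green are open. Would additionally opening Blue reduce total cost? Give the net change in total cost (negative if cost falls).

Current service cost with {Red, Green}: 984.
Adding Blue: each farm re-picks its cheapest; new service cost 791, saving 193.
Extra fixed cost: 35. Net change = 35 − 193 = -158.
(Totals: 1027 → 869.)

Yes — net change −158 (cost falls by 158).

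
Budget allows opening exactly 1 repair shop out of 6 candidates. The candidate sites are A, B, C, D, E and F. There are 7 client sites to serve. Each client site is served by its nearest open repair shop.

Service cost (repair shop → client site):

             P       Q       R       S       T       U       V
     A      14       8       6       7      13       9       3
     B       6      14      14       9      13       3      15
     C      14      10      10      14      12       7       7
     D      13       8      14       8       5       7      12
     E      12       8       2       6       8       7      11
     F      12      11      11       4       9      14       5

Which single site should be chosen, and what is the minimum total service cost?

With exactly 1 open, each client site uses its cheapest among the chosen.
{E}: P→E 12, Q→E 8, R→E 2, S→E 6, T→E 8, U→E 7, V→E 11. Service cost 54.
{A}: service cost 60
{F}: service cost 66
Among all 6 size-1 choices, {E} is lowest.

Choose E only; total service cost 54.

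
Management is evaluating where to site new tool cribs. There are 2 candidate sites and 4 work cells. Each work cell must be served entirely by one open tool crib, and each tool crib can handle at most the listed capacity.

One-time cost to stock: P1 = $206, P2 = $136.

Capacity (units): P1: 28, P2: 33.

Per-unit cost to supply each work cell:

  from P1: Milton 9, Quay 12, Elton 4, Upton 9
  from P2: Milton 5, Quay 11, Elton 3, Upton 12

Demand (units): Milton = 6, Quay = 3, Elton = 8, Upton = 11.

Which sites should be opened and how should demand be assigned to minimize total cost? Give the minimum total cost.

Minimum total cost: 355

Open {P2}: Milton→P2 5·6=30, Quay→P2 11·3=33, Elton→P2 3·8=24, Upton→P2 12·11=132.
Loads: P2 carries 28/33. Service 219; fixed 136; total 355.
Next best feasible plan costs 427.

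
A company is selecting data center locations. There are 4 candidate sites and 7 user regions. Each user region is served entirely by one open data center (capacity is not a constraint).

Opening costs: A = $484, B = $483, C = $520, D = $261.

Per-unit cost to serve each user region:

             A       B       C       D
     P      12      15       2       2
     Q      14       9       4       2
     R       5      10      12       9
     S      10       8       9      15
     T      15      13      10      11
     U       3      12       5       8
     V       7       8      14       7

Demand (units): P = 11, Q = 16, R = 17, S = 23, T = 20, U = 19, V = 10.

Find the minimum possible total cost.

Minimum total cost: 1255

For any fixed open set, each user region goes to its cheapest open site; total = fixed + service.
{D}: P→D 2·11=22, Q→D 2·16=32, R→D 9·17=153, S→D 15·23=345, T→D 11·20=220, U→D 8·19=152, V→D 7·10=70. Service 994; fixed 261; total 1255.
{C}: P→C 2·11=22, Q→C 4·16=64, R→C 12·17=204, S→C 9·23=207, T→C 10·20=200, U→C 5·19=95, V→C 14·10=140. Service 932; fixed 520; total 1452.
{A, D}: service 716 + fixed 745 = 1461
{A, B, C, D}: service 650 + fixed 1748 = 2398
No other subset beats 1255.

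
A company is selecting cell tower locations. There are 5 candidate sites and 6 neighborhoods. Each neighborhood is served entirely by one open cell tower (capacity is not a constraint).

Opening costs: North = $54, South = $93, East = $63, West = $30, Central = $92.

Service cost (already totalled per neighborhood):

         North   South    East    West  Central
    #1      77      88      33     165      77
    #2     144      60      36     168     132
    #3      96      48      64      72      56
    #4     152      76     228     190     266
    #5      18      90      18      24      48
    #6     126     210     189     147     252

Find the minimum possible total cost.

For any fixed open set, each neighborhood goes to its cheapest open site; total = fixed + service.
{South, East, West}: #1→East 33, #2→East 36, #3→South 48, #4→South 76, #5→East 18, #6→West 147. Service 358; fixed 186; total 544.
{North, East}: #1→East 33, #2→East 36, #3→East 64, #4→North 152, #5→North 18, #6→North 126. Service 429; fixed 117; total 546.
{North, South, East}: service 337 + fixed 210 = 547
{North, South, East, West, Central}: #1→East 33, #2→East 36, #3→South 48, #4→South 76, #5→North 18, #6→North 126. Service 337; fixed 332; total 669.
No other subset beats 544.

Minimum total cost: 544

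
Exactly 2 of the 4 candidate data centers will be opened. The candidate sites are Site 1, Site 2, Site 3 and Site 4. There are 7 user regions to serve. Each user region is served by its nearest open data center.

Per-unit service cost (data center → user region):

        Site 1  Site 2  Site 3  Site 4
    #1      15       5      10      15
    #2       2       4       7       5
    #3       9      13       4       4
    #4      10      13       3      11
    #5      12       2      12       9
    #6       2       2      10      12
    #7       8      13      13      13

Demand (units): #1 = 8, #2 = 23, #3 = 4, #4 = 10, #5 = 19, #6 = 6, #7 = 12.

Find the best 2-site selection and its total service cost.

Choose Site 1 and Site 2; total service cost 368.

With exactly 2 open, each user region uses its cheapest among the chosen.
{Site 1, Site 2}: #1→Site 2 5·8=40, #2→Site 1 2·23=46, #3→Site 1 9·4=36, #4→Site 1 10·10=100, #5→Site 2 2·19=38, #6→Site 1 2·6=12, #7→Site 1 8·12=96. Service cost 368.
{Site 2, Site 3}: service cost 384
{Site 2, Site 4}: service cost 464
Among all 6 size-2 choices, {Site 1, Site 2} is lowest.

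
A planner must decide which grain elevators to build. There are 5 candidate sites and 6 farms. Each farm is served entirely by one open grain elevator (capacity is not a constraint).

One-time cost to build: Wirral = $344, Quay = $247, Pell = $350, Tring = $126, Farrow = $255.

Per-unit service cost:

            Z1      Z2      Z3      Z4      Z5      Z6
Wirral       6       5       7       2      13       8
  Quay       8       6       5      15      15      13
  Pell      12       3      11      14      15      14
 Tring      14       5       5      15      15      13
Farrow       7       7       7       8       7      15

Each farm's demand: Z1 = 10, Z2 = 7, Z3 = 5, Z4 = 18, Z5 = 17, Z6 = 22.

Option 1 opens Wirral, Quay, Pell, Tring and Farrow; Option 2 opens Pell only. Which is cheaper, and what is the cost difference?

Option 1: {Wirral, Quay, Pell, Tring, Farrow}: Z1→Wirral 6·10=60, Z2→Pell 3·7=21, Z3→Quay 5·5=25, Z4→Wirral 2·18=36, Z5→Farrow 7·17=119, Z6→Wirral 8·22=176. Service 437; fixed 1322; total 1759.
Option 2: {Pell}: Z1→Pell 12·10=120, Z2→Pell 3·7=21, Z3→Pell 11·5=55, Z4→Pell 14·18=252, Z5→Pell 15·17=255, Z6→Pell 14·22=308. Service 1011; fixed 350; total 1361.
Difference: |1759 − 1361| = 398.

Option 2 is cheaper by 398.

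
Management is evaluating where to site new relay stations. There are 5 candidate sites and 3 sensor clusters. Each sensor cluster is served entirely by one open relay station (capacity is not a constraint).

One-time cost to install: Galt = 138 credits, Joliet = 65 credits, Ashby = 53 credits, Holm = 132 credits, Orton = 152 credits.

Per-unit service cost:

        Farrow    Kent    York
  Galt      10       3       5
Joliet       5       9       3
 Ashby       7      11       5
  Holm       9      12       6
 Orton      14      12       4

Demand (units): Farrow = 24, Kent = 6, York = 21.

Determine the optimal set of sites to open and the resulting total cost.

Open Joliet only; minimum total cost 302.

For any fixed open set, each sensor cluster goes to its cheapest open site; total = fixed + service.
{Joliet}: Farrow→Joliet 5·24=120, Kent→Joliet 9·6=54, York→Joliet 3·21=63. Service 237; fixed 65; total 302.
{Joliet, Ashby}: Farrow→Joliet 5·24=120, Kent→Joliet 9·6=54, York→Joliet 3·21=63. Service 237; fixed 118; total 355.
{Ashby}: service 339 + fixed 53 = 392
{Galt, Joliet, Ashby, Holm, Orton}: Farrow→Joliet 5·24=120, Kent→Galt 3·6=18, York→Joliet 3·21=63. Service 201; fixed 540; total 741.
No other subset beats 302.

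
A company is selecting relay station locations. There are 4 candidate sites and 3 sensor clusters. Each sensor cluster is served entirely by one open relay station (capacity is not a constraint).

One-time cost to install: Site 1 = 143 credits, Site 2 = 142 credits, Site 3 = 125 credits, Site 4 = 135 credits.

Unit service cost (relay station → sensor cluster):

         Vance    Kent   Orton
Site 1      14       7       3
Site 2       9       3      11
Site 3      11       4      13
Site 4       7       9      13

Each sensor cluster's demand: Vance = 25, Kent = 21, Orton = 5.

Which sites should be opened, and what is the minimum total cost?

Open Site 2 only; minimum total cost 485.

For any fixed open set, each sensor cluster goes to its cheapest open site; total = fixed + service.
{Site 2}: Vance→Site 2 9·25=225, Kent→Site 2 3·21=63, Orton→Site 2 11·5=55. Service 343; fixed 142; total 485.
{Site 3}: service 424 + fixed 125 = 549
{Site 4}: service 429 + fixed 135 = 564
{Site 1, Site 2, Site 3, Site 4}: Vance→Site 4 7·25=175, Kent→Site 2 3·21=63, Orton→Site 1 3·5=15. Service 253; fixed 545; total 798.
No other subset beats 485.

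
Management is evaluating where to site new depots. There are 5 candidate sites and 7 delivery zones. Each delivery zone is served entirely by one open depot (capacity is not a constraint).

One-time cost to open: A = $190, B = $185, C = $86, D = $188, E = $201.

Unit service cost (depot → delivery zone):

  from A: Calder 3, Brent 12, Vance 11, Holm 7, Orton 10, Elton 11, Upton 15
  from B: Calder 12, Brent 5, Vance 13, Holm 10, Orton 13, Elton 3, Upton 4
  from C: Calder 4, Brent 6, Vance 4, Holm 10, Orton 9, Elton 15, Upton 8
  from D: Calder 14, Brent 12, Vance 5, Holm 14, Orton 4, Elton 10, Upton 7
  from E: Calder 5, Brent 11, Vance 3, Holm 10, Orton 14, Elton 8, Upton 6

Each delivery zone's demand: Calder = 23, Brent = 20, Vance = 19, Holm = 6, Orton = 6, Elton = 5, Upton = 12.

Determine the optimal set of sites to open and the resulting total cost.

Open C only; minimum total cost 659.

For any fixed open set, each delivery zone goes to its cheapest open site; total = fixed + service.
{C}: Calder→C 4·23=92, Brent→C 6·20=120, Vance→C 4·19=76, Holm→C 10·6=60, Orton→C 9·6=54, Elton→C 15·5=75, Upton→C 8·12=96. Service 573; fixed 86; total 659.
{B, C}: service 445 + fixed 271 = 716
{C, D}: service 506 + fixed 274 = 780
{A, B, C, D, E}: service 355 + fixed 850 = 1205
No other subset beats 659.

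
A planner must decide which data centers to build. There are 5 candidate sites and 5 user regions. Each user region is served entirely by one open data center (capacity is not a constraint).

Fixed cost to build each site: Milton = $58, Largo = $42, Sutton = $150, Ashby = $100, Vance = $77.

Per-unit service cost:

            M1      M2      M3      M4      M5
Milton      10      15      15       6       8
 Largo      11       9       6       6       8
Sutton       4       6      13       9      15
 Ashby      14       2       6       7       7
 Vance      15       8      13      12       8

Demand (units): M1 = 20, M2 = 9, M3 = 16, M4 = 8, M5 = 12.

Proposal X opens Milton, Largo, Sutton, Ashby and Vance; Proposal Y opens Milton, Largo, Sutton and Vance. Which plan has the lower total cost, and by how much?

Proposal X: {Milton, Largo, Sutton, Ashby, Vance}: M1→Sutton 4·20=80, M2→Ashby 2·9=18, M3→Largo 6·16=96, M4→Milton 6·8=48, M5→Ashby 7·12=84. Service 326; fixed 427; total 753.
Proposal Y: {Milton, Largo, Sutton, Vance}: M1→Sutton 4·20=80, M2→Sutton 6·9=54, M3→Largo 6·16=96, M4→Milton 6·8=48, M5→Milton 8·12=96. Service 374; fixed 327; total 701.
Difference: |753 − 701| = 52.

Proposal Y is cheaper by 52.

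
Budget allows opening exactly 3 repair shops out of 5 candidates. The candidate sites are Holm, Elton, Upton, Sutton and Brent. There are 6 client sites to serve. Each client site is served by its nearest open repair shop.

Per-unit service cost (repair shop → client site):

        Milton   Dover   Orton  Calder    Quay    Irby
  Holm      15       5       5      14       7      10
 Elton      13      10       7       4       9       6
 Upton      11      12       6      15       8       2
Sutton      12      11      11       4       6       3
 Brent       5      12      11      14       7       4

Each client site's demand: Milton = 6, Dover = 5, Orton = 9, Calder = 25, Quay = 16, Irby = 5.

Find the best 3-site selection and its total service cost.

With exactly 3 open, each client site uses its cheapest among the chosen.
{Holm, Sutton, Brent}: Milton→Brent 5·6=30, Dover→Holm 5·5=25, Orton→Holm 5·9=45, Calder→Sutton 4·25=100, Quay→Sutton 6·16=96, Irby→Sutton 3·5=15. Service cost 311.
{Holm, Elton, Brent}: service cost 332
{Holm, Upton, Sutton}: service cost 342
Among all 10 size-3 choices, {Holm, Sutton, Brent} is lowest.

Choose Holm, Sutton and Brent; total service cost 311.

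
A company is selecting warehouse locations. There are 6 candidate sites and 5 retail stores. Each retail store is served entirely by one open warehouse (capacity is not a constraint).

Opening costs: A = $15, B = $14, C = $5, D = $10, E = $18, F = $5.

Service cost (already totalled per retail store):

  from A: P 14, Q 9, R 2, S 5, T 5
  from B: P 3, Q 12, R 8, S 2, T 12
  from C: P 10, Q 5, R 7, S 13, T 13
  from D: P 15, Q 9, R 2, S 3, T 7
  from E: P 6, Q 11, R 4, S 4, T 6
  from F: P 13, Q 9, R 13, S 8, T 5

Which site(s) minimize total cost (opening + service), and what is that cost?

Open C and D; minimum total cost 42.

For any fixed open set, each retail store goes to its cheapest open site; total = fixed + service.
{C, D}: P→C 10, Q→C 5, R→D 2, S→D 3, T→D 7. Service 27; fixed 15; total 42.
{C, D, F}: service 25 + fixed 20 = 45
{C, F}: service 35 + fixed 10 = 45
{A, B, C, D, E, F}: P→B 3, Q→C 5, R→A 2, S→B 2, T→A 5. Service 17; fixed 67; total 84.
No other subset beats 42.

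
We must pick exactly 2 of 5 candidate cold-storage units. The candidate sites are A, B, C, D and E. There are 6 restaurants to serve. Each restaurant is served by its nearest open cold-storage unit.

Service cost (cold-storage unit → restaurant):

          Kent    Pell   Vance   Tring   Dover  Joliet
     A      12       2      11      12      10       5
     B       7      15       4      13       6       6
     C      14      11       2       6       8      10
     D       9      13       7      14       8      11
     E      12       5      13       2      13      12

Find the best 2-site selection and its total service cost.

Choose B and E; total service cost 30.

With exactly 2 open, each restaurant uses its cheapest among the chosen.
{B, E}: Kent→B 7, Pell→E 5, Vance→B 4, Tring→E 2, Dover→B 6, Joliet→B 6. Service cost 30.
{A, C}: service cost 35
{A, B}: service cost 36
Among all 10 size-2 choices, {B, E} is lowest.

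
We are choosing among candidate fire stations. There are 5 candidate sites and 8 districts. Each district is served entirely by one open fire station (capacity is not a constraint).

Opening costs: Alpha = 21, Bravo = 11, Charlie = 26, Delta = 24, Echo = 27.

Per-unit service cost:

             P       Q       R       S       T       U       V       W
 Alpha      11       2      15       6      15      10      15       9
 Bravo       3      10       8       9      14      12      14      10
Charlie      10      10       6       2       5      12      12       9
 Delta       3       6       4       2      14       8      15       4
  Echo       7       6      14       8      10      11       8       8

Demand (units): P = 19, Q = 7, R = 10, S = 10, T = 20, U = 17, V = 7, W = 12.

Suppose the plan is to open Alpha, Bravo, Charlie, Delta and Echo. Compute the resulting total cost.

Each district is assigned to its cheapest site among the open ones.
{Alpha, Bravo, Charlie, Delta, Echo}: P→Bravo 3·19=57, Q→Alpha 2·7=14, R→Delta 4·10=40, S→Charlie 2·10=20, T→Charlie 5·20=100, U→Delta 8·17=136, V→Echo 8·7=56, W→Delta 4·12=48. Service 471; fixed 109; total 580.

Total cost: 580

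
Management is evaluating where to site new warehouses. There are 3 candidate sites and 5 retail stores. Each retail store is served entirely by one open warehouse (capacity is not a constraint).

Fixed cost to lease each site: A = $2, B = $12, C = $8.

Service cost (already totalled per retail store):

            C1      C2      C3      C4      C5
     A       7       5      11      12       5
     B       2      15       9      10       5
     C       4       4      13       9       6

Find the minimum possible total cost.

For any fixed open set, each retail store goes to its cheapest open site; total = fixed + service.
{A}: C1→A 7, C2→A 5, C3→A 11, C4→A 12, C5→A 5. Service 40; fixed 2; total 42.
{A, C}: C1→C 4, C2→C 4, C3→A 11, C4→C 9, C5→A 5. Service 33; fixed 10; total 43.
{C}: service 36 + fixed 8 = 44
{A, B, C}: service 29 + fixed 22 = 51
(All 7 nonempty subsets were checked; A only is lowest.)

Minimum total cost: 42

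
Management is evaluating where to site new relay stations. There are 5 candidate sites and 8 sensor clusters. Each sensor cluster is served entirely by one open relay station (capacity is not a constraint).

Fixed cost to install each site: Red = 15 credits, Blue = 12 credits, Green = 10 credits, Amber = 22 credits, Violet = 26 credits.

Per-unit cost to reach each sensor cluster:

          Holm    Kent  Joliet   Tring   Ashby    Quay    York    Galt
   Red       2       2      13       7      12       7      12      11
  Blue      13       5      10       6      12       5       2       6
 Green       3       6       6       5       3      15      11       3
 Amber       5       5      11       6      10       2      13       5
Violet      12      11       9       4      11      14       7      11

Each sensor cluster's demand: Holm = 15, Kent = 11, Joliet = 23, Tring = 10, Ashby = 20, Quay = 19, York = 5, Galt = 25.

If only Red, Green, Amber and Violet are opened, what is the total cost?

Each sensor cluster is assigned to its cheapest site among the open ones.
{Red, Green, Amber, Violet}: Holm→Red 2·15=30, Kent→Red 2·11=22, Joliet→Green 6·23=138, Tring→Violet 4·10=40, Ashby→Green 3·20=60, Quay→Amber 2·19=38, York→Violet 7·5=35, Galt→Green 3·25=75. Service 438; fixed 73; total 511.

Total cost: 511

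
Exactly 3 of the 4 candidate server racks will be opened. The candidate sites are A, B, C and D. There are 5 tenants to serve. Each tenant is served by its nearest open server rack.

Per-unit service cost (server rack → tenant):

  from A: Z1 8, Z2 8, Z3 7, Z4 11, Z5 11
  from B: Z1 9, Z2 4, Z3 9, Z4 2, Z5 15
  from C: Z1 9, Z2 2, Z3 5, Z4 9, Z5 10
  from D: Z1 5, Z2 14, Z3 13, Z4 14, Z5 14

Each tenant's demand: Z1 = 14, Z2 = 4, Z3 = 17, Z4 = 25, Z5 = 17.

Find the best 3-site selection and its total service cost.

Choose B, C and D; total service cost 383.

With exactly 3 open, each tenant uses its cheapest among the chosen.
{B, C, D}: Z1→D 5·14=70, Z2→C 2·4=8, Z3→C 5·17=85, Z4→B 2·25=50, Z5→C 10·17=170. Service cost 383.
{A, B, C}: service cost 425
{A, B, D}: service cost 442
Among all 4 size-3 choices, {B, C, D} is lowest.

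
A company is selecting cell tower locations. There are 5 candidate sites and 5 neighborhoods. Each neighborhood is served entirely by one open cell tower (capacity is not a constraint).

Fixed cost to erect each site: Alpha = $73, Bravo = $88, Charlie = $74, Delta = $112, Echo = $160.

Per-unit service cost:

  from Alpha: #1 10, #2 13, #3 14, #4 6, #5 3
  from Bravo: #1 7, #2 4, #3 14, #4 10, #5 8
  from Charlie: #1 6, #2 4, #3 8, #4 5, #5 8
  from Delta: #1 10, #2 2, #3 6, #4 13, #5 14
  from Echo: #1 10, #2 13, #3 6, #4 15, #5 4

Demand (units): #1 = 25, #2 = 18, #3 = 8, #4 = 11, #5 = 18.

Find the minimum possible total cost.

Minimum total cost: 542

For any fixed open set, each neighborhood goes to its cheapest open site; total = fixed + service.
{Alpha, Charlie}: #1→Charlie 6·25=150, #2→Charlie 4·18=72, #3→Charlie 8·8=64, #4→Charlie 5·11=55, #5→Alpha 3·18=54. Service 395; fixed 147; total 542.
{Charlie}: service 485 + fixed 74 = 559
{Alpha, Charlie, Delta}: service 343 + fixed 259 = 602
{Alpha, Bravo, Charlie, Delta, Echo}: service 343 + fixed 507 = 850
No other subset beats 542.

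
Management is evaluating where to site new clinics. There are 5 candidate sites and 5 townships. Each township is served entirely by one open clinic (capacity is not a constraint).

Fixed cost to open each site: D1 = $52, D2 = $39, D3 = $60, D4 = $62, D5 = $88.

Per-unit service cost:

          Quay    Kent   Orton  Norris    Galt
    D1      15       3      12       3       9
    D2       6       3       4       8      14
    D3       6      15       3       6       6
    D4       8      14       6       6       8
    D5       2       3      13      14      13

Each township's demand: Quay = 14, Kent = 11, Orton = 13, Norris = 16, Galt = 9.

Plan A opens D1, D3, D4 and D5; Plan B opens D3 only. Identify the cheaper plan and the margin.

Plan A: {D1, D3, D4, D5}: Quay→D5 2·14=28, Kent→D1 3·11=33, Orton→D3 3·13=39, Norris→D1 3·16=48, Galt→D3 6·9=54. Service 202; fixed 262; total 464.
Plan B: {D3}: Quay→D3 6·14=84, Kent→D3 15·11=165, Orton→D3 3·13=39, Norris→D3 6·16=96, Galt→D3 6·9=54. Service 438; fixed 60; total 498.
Difference: |464 − 498| = 34.

Plan A is cheaper by 34.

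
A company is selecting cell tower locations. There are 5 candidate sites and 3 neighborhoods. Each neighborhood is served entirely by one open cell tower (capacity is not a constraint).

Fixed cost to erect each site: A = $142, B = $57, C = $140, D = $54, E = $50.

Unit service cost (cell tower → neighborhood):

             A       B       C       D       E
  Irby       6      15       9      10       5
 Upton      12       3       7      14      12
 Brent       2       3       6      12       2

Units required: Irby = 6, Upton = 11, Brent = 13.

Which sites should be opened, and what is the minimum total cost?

For any fixed open set, each neighborhood goes to its cheapest open site; total = fixed + service.
{B, E}: Irby→E 5·6=30, Upton→B 3·11=33, Brent→E 2·13=26. Service 89; fixed 107; total 196.
{B}: service 162 + fixed 57 = 219
{E}: Irby→E 5·6=30, Upton→E 12·11=132, Brent→E 2·13=26. Service 188; fixed 50; total 238.
{A, B, C, D, E}: Irby→E 5·6=30, Upton→B 3·11=33, Brent→A 2·13=26. Service 89; fixed 443; total 532.
No other subset beats 196.

Open B and E; minimum total cost 196.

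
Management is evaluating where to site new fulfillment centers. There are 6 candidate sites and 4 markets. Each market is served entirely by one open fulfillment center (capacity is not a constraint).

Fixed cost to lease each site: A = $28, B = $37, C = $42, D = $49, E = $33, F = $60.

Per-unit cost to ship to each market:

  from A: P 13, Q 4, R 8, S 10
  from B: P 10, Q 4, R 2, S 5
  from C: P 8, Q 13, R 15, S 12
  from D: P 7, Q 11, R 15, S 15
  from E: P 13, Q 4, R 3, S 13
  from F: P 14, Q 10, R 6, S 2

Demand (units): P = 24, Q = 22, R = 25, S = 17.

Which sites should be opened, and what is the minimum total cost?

For any fixed open set, each market goes to its cheapest open site; total = fixed + service.
{B, D}: P→D 7·24=168, Q→B 4·22=88, R→B 2·25=50, S→B 5·17=85. Service 391; fixed 86; total 477.
{B, D, F}: service 340 + fixed 146 = 486
{B, C}: P→C 8·24=192, Q→B 4·22=88, R→B 2·25=50, S→B 5·17=85. Service 415; fixed 79; total 494.
{A, B, C, D, E, F}: service 340 + fixed 249 = 589
No other subset beats 477.

Open B and D; minimum total cost 477.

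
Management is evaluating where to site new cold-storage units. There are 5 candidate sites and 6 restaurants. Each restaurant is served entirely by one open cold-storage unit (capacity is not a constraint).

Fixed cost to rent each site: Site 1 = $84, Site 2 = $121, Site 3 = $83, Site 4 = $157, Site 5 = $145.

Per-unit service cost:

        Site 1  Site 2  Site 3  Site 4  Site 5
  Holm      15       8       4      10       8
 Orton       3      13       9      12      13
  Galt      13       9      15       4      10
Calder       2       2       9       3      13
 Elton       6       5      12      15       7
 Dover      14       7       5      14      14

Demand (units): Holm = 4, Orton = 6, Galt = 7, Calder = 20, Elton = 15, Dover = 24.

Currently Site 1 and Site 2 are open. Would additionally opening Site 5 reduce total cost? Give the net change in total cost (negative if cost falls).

Current service cost with {Site 1, Site 2}: 396.
Adding Site 5: each restaurant re-picks its cheapest; new service cost 396, saving 0.
Extra fixed cost: 145. Net change = 145 − 0 = 145.
(Totals: 601 → 746.)

No — net change +145 (cost rises by 145).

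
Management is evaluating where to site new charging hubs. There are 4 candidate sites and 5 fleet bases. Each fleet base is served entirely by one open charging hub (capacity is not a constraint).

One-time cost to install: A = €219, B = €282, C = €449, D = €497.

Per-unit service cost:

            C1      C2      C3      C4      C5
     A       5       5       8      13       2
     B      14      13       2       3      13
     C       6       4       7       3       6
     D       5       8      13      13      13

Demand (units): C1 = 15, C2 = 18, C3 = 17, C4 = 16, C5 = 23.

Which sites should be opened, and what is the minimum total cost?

Open A only; minimum total cost 774.

For any fixed open set, each fleet base goes to its cheapest open site; total = fixed + service.
{A}: C1→A 5·15=75, C2→A 5·18=90, C3→A 8·17=136, C4→A 13·16=208, C5→A 2·23=46. Service 555; fixed 219; total 774.
{A, B}: C1→A 5·15=75, C2→A 5·18=90, C3→B 2·17=34, C4→B 3·16=48, C5→A 2·23=46. Service 293; fixed 501; total 794.
{C}: service 467 + fixed 449 = 916
{A, B, C, D}: service 275 + fixed 1447 = 1722
(All 15 nonempty subsets were checked; A only is lowest.)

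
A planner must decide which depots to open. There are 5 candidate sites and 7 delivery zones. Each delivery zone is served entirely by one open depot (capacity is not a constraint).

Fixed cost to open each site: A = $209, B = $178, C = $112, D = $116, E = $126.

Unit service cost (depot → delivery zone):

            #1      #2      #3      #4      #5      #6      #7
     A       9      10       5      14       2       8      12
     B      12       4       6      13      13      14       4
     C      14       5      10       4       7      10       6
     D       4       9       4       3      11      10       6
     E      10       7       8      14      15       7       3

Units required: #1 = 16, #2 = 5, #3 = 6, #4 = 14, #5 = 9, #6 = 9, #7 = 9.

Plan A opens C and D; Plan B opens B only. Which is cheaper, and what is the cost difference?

Plan A: {C, D}: #1→D 4·16=64, #2→C 5·5=25, #3→D 4·6=24, #4→D 3·14=42, #5→C 7·9=63, #6→C 10·9=90, #7→C 6·9=54. Service 362; fixed 228; total 590.
Plan B: {B}: #1→B 12·16=192, #2→B 4·5=20, #3→B 6·6=36, #4→B 13·14=182, #5→B 13·9=117, #6→B 14·9=126, #7→B 4·9=36. Service 709; fixed 178; total 887.
Difference: |590 − 887| = 297.

Plan A is cheaper by 297.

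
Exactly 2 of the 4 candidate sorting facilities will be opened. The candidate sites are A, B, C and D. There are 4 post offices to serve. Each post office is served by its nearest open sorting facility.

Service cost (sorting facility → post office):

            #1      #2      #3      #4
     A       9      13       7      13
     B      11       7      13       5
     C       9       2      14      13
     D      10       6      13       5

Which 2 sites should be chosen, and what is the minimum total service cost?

With exactly 2 open, each post office uses its cheapest among the chosen.
{A, D}: #1→A 9, #2→D 6, #3→A 7, #4→D 5. Service cost 27.
{A, B}: service cost 28
{B, C}: service cost 29
Among all 6 size-2 choices, {A, D} is lowest.

Choose A and D; total service cost 27.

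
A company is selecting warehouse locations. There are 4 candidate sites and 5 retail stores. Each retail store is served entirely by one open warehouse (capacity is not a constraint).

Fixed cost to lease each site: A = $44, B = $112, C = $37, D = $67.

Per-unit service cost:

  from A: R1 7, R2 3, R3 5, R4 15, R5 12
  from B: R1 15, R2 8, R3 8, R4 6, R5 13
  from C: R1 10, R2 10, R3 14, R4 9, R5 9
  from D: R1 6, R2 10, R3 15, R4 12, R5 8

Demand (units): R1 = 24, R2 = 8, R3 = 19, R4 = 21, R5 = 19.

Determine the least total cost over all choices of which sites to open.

For any fixed open set, each retail store goes to its cheapest open site; total = fixed + service.
{A, C}: R1→A 7·24=168, R2→A 3·8=24, R3→A 5·19=95, R4→C 9·21=189, R5→C 9·19=171. Service 647; fixed 81; total 728.
{A, C, D}: service 604 + fixed 148 = 752
{A, B, D}: R1→D 6·24=144, R2→A 3·8=24, R3→A 5·19=95, R4→B 6·21=126, R5→D 8·19=152. Service 541; fixed 223; total 764.
{A, B, C, D}: service 541 + fixed 260 = 801
No other subset beats 728.

Minimum total cost: 728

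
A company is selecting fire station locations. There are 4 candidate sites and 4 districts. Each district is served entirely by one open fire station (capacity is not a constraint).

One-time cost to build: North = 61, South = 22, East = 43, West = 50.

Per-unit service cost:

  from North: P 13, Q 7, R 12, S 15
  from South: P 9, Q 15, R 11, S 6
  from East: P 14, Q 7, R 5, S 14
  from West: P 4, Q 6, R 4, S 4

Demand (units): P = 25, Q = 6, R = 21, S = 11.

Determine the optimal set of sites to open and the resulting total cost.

For any fixed open set, each district goes to its cheapest open site; total = fixed + service.
{West}: P→West 4·25=100, Q→West 6·6=36, R→West 4·21=84, S→West 4·11=44. Service 264; fixed 50; total 314.
{South, West}: service 264 + fixed 72 = 336
{East, West}: service 264 + fixed 93 = 357
{North, South, East, West}: service 264 + fixed 176 = 440
No other subset beats 314.

Open West only; minimum total cost 314.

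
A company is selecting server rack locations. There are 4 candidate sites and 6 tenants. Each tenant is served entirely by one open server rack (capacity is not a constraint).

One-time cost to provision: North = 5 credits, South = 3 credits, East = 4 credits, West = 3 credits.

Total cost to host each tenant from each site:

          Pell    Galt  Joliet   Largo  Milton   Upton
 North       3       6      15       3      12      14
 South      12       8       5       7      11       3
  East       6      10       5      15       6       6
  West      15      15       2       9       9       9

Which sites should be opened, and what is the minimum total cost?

For any fixed open set, each tenant goes to its cheapest open site; total = fixed + service.
{North, South, West}: Pell→North 3, Galt→North 6, Joliet→West 2, Largo→North 3, Milton→West 9, Upton→South 3. Service 26; fixed 11; total 37.
{North, South, East}: service 26 + fixed 12 = 38
{North, South, East, West}: service 23 + fixed 15 = 38
{South}: service 46 + fixed 3 = 49
No other subset beats 37.

Open North, South and West; minimum total cost 37.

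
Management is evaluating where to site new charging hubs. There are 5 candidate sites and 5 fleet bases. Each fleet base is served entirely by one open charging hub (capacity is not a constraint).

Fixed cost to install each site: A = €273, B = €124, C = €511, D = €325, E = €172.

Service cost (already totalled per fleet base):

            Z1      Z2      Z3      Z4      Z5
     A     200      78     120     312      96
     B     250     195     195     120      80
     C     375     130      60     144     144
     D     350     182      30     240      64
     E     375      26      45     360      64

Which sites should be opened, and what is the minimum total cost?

For any fixed open set, each fleet base goes to its cheapest open site; total = fixed + service.
{B, E}: Z1→B 250, Z2→E 26, Z3→E 45, Z4→B 120, Z5→E 64. Service 505; fixed 296; total 801.
{B}: service 840 + fixed 124 = 964
{A, B}: service 598 + fixed 397 = 995
{A, B, C, D, E}: Z1→A 200, Z2→E 26, Z3→D 30, Z4→B 120, Z5→D 64. Service 440; fixed 1405; total 1845.
No other subset beats 801.

Open B and E; minimum total cost 801.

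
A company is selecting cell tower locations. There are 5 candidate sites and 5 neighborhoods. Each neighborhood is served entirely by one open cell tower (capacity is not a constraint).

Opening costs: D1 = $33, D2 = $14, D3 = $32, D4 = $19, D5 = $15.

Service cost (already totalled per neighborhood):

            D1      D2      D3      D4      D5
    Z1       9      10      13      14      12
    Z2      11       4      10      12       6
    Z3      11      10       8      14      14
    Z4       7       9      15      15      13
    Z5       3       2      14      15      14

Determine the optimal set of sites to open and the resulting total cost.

For any fixed open set, each neighborhood goes to its cheapest open site; total = fixed + service.
{D2}: Z1→D2 10, Z2→D2 4, Z3→D2 10, Z4→D2 9, Z5→D2 2. Service 35; fixed 14; total 49.
{D2, D5}: service 35 + fixed 29 = 64
{D2, D4}: service 35 + fixed 33 = 68
{D1, D2, D3, D4, D5}: service 30 + fixed 113 = 143
No other subset beats 49.

Open D2 only; minimum total cost 49.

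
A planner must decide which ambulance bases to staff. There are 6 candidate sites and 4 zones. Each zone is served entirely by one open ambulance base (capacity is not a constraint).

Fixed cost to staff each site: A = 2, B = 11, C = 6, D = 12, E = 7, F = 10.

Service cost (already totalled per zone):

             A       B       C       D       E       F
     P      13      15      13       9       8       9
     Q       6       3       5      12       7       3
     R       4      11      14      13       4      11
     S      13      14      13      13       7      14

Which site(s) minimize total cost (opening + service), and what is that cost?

Open E only; minimum total cost 33.

For any fixed open set, each zone goes to its cheapest open site; total = fixed + service.
{E}: P→E 8, Q→E 7, R→E 4, S→E 7. Service 26; fixed 7; total 33.
{A, E}: service 25 + fixed 9 = 34
{C, E}: service 24 + fixed 13 = 37
{A, B, C, D, E, F}: service 22 + fixed 48 = 70
No other subset beats 33.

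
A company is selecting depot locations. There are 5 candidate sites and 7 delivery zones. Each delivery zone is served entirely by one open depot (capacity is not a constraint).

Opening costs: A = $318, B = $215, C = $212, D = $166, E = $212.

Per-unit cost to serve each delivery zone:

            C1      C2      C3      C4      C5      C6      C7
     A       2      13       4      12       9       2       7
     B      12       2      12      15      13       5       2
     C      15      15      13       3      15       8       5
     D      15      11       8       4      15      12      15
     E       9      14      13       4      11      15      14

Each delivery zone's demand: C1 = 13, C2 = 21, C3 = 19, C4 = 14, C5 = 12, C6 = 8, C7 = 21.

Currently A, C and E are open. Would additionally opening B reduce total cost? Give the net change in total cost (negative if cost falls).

Current service cost with {A, C, E}: 646.
Adding B: each delivery zone re-picks its cheapest; new service cost 352, saving 294.
Extra fixed cost: 215. Net change = 215 − 294 = -79.
(Totals: 1388 → 1309.)

Yes — net change −79 (cost falls by 79).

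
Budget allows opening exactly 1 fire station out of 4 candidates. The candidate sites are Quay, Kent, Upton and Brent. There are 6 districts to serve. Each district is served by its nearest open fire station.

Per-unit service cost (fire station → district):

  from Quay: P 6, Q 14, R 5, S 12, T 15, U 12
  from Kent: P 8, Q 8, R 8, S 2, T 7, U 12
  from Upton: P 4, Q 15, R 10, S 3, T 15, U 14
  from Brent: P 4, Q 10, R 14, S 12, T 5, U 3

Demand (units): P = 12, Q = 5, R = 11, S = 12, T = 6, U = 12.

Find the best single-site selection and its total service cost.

With exactly 1 open, each district uses its cheapest among the chosen.
{Kent}: P→Kent 8·12=96, Q→Kent 8·5=40, R→Kent 8·11=88, S→Kent 2·12=24, T→Kent 7·6=42, U→Kent 12·12=144. Service cost 434.
{Brent}: service cost 462
{Upton}: service cost 527
Among all 4 size-1 choices, {Kent} is lowest.

Choose Kent only; total service cost 434.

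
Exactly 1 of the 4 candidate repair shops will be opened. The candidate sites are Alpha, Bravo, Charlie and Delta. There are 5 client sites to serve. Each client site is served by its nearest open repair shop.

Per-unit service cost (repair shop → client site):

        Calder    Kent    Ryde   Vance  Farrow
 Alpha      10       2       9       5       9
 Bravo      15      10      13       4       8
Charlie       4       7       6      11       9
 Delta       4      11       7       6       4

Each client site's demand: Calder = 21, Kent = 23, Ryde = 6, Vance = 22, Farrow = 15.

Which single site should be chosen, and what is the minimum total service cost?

With exactly 1 open, each client site uses its cheapest among the chosen.
{Alpha}: Calder→Alpha 10·21=210, Kent→Alpha 2·23=46, Ryde→Alpha 9·6=54, Vance→Alpha 5·22=110, Farrow→Alpha 9·15=135. Service cost 555.
{Delta}: service cost 571
{Charlie}: service cost 658
Among all 4 size-1 choices, {Alpha} is lowest.

Choose Alpha only; total service cost 555.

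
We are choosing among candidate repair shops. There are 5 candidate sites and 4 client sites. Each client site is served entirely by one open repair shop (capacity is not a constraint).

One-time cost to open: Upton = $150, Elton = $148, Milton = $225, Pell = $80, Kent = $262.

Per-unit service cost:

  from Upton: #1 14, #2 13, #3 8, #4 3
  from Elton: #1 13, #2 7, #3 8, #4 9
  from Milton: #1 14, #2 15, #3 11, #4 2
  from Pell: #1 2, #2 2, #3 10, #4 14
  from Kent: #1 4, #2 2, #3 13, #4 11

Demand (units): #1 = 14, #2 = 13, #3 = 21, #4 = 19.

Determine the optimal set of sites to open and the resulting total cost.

Open Upton and Pell; minimum total cost 509.

For any fixed open set, each client site goes to its cheapest open site; total = fixed + service.
{Upton, Pell}: #1→Pell 2·14=28, #2→Pell 2·13=26, #3→Upton 8·21=168, #4→Upton 3·19=57. Service 279; fixed 230; total 509.
{Milton, Pell}: service 302 + fixed 305 = 607
{Pell}: service 530 + fixed 80 = 610
{Upton, Elton, Milton, Pell, Kent}: #1→Pell 2·14=28, #2→Pell 2·13=26, #3→Upton 8·21=168, #4→Milton 2·19=38. Service 260; fixed 865; total 1125.
No other subset beats 509.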